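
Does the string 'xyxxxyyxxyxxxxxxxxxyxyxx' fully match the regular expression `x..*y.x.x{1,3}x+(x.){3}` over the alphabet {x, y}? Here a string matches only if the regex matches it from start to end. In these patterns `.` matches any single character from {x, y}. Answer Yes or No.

Yes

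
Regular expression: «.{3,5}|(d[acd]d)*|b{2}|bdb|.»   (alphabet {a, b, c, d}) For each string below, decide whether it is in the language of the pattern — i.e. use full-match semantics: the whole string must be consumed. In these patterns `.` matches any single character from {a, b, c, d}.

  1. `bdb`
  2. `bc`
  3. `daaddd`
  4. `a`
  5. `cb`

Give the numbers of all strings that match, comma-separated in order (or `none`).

1 → match
2 → no match
3 → no match
4 → match
5 → no match

1, 4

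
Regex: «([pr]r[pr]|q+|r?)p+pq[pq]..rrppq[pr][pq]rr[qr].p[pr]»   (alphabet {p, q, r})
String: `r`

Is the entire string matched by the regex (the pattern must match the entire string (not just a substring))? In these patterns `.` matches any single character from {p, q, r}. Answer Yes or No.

No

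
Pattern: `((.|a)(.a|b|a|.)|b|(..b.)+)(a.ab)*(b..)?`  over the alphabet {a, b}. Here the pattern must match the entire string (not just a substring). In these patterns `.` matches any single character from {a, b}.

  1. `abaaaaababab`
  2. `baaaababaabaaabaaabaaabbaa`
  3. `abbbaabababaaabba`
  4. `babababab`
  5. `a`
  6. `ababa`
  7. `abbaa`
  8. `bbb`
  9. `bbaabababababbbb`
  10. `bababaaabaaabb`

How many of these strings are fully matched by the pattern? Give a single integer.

2

1 → no match
2 → no match
3 → no match
4 → match
5 → no match
6 → no match
7 → match
8 → no match
9 → no match
10 → no match
Total matched: 2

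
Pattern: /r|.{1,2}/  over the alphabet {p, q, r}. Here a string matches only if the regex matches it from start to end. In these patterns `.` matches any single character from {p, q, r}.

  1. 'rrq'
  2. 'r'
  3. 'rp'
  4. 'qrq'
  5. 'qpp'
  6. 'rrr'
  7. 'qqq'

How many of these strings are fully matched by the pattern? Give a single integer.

1. 'rrq' → no match
2. 'r' → match
3. 'rp' → match
4. 'qrq' → no match
5. 'qpp' → no match
6. 'rrr' → no match
7. 'qqq' → no match
Total matched: 2

2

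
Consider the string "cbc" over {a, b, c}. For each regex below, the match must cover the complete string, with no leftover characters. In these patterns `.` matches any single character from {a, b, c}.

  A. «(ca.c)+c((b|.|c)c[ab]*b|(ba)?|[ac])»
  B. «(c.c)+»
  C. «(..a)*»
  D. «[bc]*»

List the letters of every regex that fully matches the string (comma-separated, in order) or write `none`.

A → no match — must start with "ca"
B → match
C → no match
D → match

B, D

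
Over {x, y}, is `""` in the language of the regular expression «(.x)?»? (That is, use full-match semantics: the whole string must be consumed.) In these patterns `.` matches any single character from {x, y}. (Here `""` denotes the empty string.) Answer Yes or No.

Yes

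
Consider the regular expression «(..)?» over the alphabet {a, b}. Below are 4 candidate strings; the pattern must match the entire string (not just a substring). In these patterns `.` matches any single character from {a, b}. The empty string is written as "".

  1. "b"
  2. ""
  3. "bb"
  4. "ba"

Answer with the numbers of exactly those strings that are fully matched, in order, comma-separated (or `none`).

1 → no match
2 → match
3 → match
4 → match

2, 3, 4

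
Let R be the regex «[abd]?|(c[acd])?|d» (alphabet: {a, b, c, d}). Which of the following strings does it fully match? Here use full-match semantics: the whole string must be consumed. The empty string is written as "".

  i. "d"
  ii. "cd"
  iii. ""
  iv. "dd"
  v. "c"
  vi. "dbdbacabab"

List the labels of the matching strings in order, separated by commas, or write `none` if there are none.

i → match
ii → match
iii → match
iv → no match
v → no match
vi → no match

i, ii, iii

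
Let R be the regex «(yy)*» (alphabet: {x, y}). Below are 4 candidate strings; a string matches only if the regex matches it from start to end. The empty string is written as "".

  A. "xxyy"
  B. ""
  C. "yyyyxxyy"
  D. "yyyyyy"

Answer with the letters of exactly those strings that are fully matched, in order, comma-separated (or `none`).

A. "xxyy" → no match
B. "" → match
C. "yyyyxxyy" → no match
D. "yyyyyy" → match

B, D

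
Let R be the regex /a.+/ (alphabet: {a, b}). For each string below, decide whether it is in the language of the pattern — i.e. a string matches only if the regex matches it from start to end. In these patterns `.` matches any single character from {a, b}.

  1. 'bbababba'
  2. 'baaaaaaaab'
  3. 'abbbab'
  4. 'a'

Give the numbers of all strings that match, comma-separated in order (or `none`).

3

1. 'bbababba' → no match — must start with 'a'
2. 'baaaaaaaab' → no match — must start with 'a'
3. 'abbbab' → match
4. 'a' → no match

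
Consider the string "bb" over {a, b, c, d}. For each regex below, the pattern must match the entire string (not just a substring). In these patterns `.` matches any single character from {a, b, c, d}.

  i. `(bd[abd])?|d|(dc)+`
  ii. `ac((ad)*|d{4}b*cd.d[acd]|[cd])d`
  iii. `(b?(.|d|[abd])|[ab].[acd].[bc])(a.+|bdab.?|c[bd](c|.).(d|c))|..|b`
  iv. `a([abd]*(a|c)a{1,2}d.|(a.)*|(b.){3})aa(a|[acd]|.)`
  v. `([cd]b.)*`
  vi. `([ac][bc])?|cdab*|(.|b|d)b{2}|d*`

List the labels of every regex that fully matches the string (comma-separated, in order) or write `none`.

i → no match
ii → no match — must start with "ac"
iii → match
iv → no match — must start with "a"
v → no match
vi → no match

iii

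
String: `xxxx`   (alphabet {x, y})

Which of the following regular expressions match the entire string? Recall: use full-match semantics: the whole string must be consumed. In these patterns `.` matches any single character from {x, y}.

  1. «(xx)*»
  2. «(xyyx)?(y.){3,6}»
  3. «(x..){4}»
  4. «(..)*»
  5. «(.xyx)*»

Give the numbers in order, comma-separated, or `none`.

1 → match
2 → no match
3 → no match
4 → match
5 → no match

1, 4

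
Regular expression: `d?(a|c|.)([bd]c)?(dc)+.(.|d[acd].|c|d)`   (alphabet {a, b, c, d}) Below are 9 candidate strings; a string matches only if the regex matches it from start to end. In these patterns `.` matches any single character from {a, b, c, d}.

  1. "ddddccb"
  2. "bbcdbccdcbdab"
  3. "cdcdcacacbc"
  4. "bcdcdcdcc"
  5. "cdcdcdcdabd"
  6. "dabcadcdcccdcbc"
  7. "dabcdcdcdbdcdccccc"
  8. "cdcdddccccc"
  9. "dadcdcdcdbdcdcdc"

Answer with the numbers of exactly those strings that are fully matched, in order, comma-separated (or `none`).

1. "ddddccb" → no match
2 → no match
3. "cdcdcacacbc" → no match
4. "bcdcdcdcc" → no match
5. "cdcdcdcdabd" → no match
6 → no match
7 → no match
8. "cdcdddccccc" → no match
9 → no match

none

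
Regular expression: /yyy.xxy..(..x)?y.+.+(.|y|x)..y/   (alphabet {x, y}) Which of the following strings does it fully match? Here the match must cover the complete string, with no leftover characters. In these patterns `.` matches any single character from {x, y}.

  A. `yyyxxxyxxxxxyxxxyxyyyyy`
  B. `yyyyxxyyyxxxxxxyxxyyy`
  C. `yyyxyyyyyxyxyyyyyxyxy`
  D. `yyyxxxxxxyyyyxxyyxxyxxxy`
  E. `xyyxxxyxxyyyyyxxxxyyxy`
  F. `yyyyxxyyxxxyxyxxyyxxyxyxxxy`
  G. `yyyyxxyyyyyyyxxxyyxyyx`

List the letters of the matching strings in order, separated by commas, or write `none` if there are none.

A → match
B → no match
C → no match
D → no match
E → no match — must start with `yyy`
F → no match
G → no match — must end with `y`

A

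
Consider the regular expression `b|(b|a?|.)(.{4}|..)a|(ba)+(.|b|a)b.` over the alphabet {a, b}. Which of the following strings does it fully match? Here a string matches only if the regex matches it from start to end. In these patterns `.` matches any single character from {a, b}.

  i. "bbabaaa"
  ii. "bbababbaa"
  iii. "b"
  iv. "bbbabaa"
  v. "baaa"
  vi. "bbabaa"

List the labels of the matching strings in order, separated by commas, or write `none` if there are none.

iii, v, vi

i. "bbabaaa" → no match
ii. "bbababbaa" → no match
iii. "b" → match
iv. "bbbabaa" → no match
v. "baaa" → match
vi. "bbabaa" → match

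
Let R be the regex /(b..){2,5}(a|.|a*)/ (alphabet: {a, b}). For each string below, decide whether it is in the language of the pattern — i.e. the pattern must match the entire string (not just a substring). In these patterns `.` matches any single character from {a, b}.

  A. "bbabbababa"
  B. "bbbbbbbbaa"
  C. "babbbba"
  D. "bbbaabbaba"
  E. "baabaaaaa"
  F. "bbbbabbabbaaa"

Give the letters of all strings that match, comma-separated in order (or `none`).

A → match
B → match
C → match
D → no match
E → match
F → match

A, B, C, E, F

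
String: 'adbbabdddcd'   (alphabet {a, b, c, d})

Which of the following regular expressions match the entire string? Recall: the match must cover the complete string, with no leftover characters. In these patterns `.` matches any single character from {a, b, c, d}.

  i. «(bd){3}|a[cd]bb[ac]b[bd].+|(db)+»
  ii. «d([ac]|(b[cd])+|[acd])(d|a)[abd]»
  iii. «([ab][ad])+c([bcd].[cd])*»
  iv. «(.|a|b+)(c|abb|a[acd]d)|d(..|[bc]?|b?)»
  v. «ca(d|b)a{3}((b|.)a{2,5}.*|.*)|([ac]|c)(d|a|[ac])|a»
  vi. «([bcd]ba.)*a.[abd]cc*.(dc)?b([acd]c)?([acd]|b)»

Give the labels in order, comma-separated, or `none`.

i

i → match
ii → no match — must start with 'd'
iii → no match
iv → no match
v → no match
vi → no match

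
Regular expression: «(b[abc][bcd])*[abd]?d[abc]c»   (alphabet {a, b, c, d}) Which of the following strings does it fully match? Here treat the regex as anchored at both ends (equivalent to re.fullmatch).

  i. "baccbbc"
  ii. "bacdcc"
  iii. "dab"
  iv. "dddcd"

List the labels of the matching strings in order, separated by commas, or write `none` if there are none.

ii

i. "baccbbc" → no match
ii. "bacdcc" → match
iii. "dab" → no match — must end with "c"
iv. "dddcd" → no match — must end with "c"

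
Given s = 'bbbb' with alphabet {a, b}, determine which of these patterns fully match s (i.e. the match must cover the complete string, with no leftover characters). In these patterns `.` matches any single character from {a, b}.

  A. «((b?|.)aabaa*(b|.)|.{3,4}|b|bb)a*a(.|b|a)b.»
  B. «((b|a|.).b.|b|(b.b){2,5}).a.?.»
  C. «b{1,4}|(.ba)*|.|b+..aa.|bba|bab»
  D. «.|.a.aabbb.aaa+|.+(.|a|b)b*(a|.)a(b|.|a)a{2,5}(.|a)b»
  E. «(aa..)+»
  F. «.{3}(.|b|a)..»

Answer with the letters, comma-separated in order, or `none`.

C

A → no match
B → no match
C → match
D → no match
E → no match — must start with 'aa'
F → no match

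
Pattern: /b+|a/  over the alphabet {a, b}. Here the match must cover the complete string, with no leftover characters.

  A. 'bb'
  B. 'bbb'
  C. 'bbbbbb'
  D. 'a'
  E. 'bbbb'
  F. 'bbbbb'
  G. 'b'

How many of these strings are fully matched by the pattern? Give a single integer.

7

A → match
B → match
C → match
D → match
E → match
F → match
G → match
Total matched: 7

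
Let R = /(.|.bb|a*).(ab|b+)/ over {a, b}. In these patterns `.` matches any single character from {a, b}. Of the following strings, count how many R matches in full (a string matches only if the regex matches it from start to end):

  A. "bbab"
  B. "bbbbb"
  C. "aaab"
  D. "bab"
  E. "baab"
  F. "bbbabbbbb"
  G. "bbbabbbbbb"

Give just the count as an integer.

A. "bbab" → match
B. "bbbbb" → match
C. "aaab" → match
D. "bab" → match
E. "baab" → match
F. "bbbabbbbb" → match
G. "bbbabbbbbb" → match
Total matched: 7

7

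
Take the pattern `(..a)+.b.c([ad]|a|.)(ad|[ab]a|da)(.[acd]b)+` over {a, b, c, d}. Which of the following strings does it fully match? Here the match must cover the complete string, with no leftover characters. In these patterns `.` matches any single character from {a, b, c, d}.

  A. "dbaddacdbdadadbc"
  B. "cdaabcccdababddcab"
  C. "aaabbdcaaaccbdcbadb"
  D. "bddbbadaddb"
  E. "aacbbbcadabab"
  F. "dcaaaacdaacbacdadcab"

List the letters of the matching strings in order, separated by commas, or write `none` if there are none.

C

A → no match — must end with "b"
B → no match
C → match
D. "bddbbadaddb" → no match
E → no match
F → no match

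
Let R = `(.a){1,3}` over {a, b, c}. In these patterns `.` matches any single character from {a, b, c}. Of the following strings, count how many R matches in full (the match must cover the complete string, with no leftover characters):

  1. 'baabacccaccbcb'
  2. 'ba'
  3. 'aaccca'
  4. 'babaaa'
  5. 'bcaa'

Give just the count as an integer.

1 → no match — must end with 'a'
2. 'ba' → match
3. 'aaccca' → no match
4. 'babaaa' → match
5. 'bcaa' → no match
Total matched: 2

2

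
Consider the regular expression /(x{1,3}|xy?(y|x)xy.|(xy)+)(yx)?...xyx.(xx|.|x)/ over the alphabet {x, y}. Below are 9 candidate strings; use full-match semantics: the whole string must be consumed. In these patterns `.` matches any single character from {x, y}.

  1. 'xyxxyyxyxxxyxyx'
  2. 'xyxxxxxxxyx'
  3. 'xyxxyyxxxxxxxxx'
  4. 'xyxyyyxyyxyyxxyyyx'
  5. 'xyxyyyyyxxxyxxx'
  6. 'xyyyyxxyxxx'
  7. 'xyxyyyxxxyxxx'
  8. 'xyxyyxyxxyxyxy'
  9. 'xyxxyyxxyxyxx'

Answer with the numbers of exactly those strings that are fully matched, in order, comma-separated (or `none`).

7

1 → no match
2 → no match
3 → no match
4 → no match
5 → no match
6 → no match
7 → match
8 → no match
9 → no match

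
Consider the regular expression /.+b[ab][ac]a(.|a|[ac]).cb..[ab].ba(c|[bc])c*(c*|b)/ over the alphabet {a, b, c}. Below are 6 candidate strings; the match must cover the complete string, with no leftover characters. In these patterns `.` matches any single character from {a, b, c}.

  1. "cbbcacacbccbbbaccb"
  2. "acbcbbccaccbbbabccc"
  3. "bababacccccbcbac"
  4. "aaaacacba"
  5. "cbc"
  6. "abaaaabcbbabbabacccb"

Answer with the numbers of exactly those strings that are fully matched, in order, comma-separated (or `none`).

1 → match
2 → no match
3 → no match
4 → no match
5 → no match
6 → no match

1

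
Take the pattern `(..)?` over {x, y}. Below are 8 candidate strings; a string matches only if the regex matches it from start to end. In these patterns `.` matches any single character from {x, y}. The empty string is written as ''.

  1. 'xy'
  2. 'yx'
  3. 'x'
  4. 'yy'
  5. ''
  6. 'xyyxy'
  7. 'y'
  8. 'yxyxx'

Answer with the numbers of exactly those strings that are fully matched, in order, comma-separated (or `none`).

1 → match
2 → match
3 → no match
4 → match
5 → match
6 → no match
7 → no match
8 → no match

1, 2, 4, 5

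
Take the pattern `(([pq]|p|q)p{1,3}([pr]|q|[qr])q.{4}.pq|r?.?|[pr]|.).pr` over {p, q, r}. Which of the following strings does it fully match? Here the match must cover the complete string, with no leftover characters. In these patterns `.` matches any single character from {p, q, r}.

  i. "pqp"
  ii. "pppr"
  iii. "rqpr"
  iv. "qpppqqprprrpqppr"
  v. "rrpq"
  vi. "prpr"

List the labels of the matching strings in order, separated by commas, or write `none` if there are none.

ii, iii, iv, vi

i → no match — must end with "pr"
ii → match
iii → match
iv → match
v → no match — must end with "pr"
vi → match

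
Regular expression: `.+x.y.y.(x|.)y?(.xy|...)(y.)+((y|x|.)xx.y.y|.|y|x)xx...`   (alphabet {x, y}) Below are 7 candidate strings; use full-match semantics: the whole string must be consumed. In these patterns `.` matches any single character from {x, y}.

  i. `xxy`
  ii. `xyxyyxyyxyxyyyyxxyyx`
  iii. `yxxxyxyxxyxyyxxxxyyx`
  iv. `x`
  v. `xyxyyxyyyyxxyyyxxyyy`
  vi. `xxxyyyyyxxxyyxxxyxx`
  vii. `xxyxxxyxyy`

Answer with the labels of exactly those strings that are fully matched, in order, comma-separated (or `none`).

i → no match
ii → match
iii → match
iv → no match
v → match
vi → match
vii → no match

ii, iii, v, vi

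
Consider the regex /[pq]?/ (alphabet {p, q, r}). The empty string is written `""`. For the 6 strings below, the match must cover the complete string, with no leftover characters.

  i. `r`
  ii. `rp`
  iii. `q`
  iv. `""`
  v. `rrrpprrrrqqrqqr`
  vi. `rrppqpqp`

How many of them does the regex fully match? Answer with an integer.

2

i → no match
ii → no match
iii → match
iv → match
v → no match
vi → no match
Total matched: 2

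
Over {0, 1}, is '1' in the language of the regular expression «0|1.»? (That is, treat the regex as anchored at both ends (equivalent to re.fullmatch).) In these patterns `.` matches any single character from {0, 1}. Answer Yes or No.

No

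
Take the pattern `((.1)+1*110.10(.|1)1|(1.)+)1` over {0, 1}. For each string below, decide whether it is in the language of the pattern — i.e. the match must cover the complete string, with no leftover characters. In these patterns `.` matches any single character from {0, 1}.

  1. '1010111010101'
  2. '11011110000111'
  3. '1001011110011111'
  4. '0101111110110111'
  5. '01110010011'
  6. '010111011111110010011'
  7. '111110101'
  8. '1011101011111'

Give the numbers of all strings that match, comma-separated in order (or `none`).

1, 4, 5, 6, 7, 8

1 → match
2 → no match
3 → no match
4 → match
5 → match
6 → match
7 → match
8 → match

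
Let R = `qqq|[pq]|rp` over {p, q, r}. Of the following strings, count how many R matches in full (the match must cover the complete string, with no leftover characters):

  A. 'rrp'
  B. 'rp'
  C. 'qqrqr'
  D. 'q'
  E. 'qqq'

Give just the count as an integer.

A → no match
B → match
C → no match
D → match
E → match
Total matched: 3

3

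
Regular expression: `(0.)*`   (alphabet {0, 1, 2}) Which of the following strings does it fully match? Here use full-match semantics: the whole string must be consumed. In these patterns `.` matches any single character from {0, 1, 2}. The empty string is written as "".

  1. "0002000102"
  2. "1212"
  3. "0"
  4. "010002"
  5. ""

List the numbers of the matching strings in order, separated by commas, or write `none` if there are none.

1, 4, 5

1 → match
2 → no match
3 → no match
4 → match
5 → match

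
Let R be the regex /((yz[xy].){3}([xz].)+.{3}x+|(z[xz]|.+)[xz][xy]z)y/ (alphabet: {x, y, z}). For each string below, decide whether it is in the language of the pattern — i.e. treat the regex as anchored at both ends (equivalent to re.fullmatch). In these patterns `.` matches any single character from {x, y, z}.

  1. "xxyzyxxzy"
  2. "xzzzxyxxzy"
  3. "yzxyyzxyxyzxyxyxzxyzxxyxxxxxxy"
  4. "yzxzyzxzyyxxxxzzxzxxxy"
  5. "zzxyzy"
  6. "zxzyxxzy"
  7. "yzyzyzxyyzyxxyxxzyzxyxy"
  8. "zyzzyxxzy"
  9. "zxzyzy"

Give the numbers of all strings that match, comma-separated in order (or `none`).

1 → match
2 → match
3 → no match
4 → no match
5 → match
6 → match
7 → match
8 → match
9 → match

1, 2, 5, 6, 7, 8, 9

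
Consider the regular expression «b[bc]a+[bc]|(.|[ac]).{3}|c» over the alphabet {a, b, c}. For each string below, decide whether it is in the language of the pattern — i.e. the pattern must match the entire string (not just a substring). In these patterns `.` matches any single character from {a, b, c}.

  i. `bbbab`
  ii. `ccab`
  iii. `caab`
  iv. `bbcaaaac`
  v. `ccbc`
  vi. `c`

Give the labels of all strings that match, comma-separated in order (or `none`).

i. `bbbab` → no match
ii. `ccab` → match
iii. `caab` → match
iv. `bbcaaaac` → no match
v. `ccbc` → match
vi. `c` → match

ii, iii, v, vi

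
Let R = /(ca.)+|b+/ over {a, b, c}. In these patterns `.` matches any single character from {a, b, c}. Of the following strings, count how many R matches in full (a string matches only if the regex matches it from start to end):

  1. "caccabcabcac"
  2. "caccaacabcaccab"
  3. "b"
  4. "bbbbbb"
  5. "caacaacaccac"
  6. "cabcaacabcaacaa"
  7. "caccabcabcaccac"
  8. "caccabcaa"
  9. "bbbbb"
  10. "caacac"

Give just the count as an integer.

10

1 → match
2 → match
3 → match
4 → match
5 → match
6 → match
7 → match
8 → match
9 → match
10 → match
Total matched: 10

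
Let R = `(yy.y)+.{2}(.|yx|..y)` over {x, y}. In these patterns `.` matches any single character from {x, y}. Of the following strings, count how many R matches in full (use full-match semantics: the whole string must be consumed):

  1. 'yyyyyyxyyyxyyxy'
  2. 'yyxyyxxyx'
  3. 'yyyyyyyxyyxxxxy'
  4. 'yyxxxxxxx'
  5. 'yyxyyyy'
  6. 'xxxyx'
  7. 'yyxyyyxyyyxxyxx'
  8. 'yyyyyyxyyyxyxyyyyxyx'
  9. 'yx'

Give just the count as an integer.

2

1 → match
2 → no match
3 → no match
4 → no match
5 → match
6 → no match — must start with 'yy'
7 → no match
8 → no match
9 → no match — must start with 'yy'
Total matched: 2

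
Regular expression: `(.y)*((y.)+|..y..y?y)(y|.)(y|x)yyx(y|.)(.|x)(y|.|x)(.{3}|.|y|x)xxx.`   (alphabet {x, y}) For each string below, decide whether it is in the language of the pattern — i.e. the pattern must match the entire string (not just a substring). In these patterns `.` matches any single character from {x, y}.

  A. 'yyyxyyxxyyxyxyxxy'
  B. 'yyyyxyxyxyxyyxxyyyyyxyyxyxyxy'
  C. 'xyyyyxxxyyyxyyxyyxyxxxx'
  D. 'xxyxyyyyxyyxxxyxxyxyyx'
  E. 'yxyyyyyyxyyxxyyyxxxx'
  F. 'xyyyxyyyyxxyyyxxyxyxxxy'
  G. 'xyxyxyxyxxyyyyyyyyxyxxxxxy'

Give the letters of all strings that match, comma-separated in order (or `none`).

E, F

A → no match
B → no match
C → no match
D → no match
E → match
F → match
G → no match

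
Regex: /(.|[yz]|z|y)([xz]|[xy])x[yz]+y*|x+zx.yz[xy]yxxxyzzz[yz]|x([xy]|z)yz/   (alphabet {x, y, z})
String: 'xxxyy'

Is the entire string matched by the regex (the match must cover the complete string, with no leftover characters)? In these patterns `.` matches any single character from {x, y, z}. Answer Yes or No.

Yes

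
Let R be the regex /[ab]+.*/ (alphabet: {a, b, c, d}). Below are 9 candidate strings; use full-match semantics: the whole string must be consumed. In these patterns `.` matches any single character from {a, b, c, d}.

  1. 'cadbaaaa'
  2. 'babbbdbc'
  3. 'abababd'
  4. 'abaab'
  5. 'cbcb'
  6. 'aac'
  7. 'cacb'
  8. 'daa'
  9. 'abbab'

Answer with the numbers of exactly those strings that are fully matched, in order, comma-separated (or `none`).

1. 'cadbaaaa' → no match
2. 'babbbdbc' → match
3. 'abababd' → match
4. 'abaab' → match
5. 'cbcb' → no match
6. 'aac' → match
7. 'cacb' → no match
8. 'daa' → no match
9. 'abbab' → match

2, 3, 4, 6, 9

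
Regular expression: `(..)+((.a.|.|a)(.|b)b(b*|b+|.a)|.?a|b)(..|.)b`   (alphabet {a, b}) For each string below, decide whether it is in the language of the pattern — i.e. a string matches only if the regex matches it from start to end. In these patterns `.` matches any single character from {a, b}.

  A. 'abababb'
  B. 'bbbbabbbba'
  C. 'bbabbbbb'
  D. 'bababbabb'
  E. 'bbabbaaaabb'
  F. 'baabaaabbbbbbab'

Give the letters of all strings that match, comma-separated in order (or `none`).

A, C, D, E, F

A → match
B → no match — must end with 'b'
C → match
D → match
E → match
F → match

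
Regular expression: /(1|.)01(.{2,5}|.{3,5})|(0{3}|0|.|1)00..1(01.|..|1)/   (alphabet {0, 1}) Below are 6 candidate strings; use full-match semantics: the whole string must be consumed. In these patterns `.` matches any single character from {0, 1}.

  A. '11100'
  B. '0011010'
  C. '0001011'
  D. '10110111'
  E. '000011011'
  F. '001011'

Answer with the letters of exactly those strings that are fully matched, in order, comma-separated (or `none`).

B, C, D, E, F

A. '11100' → no match
B. '0011010' → match
C. '0001011' → match
D. '10110111' → match
E. '000011011' → match
F. '001011' → match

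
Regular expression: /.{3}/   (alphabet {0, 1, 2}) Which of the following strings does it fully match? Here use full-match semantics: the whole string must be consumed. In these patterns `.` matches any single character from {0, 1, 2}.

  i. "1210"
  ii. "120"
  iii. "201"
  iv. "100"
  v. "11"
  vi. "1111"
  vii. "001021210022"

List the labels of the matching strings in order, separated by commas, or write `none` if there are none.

i → no match
ii → match
iii → match
iv → match
v → no match
vi → no match
vii → no match

ii, iii, iv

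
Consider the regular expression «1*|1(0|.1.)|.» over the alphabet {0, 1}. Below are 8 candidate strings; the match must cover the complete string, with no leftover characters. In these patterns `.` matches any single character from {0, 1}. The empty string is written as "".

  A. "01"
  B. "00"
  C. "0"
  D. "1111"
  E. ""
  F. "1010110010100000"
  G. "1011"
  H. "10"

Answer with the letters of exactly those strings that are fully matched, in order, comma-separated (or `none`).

A → no match
B → no match
C → match
D → match
E → match
F → no match
G → match
H → match

C, D, E, G, H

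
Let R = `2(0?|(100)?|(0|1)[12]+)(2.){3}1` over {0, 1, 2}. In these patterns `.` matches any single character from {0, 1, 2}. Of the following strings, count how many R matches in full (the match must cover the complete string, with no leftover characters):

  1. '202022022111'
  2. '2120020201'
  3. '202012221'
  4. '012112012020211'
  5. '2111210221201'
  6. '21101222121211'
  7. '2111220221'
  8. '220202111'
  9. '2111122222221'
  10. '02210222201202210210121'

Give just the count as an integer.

1

1 → no match
2 → no match
3 → no match
4 → no match — must start with '2'
5 → no match
6 → no match
7 → no match
8 → no match
9 → match
10 → no match — must start with '2'
Total matched: 1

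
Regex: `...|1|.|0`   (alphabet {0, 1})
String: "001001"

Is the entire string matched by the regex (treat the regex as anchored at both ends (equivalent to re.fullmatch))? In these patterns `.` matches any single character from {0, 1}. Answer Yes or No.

No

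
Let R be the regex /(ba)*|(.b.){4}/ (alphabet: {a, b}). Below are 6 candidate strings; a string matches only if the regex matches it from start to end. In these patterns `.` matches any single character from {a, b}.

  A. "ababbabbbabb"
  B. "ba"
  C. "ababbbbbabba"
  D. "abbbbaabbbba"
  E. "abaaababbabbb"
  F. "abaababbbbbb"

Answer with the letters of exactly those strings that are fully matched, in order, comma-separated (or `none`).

A, B, C, D, F

A → match
B → match
C → match
D → match
E → no match
F → match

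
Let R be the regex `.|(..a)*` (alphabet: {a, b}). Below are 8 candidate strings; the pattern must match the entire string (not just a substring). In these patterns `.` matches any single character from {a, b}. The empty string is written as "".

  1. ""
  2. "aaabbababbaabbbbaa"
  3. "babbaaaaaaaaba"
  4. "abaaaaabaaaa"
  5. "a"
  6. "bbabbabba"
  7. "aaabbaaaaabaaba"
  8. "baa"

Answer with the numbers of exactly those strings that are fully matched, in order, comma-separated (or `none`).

1, 4, 5, 6, 7, 8

1 → match
2 → no match
3 → no match
4 → match
5 → match
6 → match
7 → match
8 → match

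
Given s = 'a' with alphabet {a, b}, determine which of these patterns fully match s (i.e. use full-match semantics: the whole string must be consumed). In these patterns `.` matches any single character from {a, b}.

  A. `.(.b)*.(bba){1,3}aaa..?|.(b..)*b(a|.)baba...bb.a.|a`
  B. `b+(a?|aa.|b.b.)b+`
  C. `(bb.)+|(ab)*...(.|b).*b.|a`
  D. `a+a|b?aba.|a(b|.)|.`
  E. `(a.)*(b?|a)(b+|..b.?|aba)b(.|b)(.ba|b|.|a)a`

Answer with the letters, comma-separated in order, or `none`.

A, C, D

A → match
B → no match — must start with 'b'
C → match
D → match
E → no match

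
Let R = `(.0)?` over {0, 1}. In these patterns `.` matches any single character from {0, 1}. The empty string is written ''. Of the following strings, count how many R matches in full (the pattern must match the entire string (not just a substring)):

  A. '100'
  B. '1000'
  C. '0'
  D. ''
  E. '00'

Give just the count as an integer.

A. '100' → no match
B. '1000' → no match
C. '0' → no match
D. '' → match
E. '00' → match
Total matched: 2

2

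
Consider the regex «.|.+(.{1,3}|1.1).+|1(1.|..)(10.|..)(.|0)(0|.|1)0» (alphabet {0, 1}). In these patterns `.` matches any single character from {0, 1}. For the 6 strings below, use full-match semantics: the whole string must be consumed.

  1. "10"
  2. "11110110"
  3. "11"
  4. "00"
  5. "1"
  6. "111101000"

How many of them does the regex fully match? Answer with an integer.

1 → no match
2 → match
3 → no match
4 → no match
5 → match
6 → match
Total matched: 3

3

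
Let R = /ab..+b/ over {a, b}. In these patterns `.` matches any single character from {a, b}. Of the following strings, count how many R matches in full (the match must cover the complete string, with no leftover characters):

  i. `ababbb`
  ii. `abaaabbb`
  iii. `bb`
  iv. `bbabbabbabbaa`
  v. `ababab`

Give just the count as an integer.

i → match
ii → match
iii → no match — must start with `ab`
iv → no match — must start with `ab`
v → match
Total matched: 3

3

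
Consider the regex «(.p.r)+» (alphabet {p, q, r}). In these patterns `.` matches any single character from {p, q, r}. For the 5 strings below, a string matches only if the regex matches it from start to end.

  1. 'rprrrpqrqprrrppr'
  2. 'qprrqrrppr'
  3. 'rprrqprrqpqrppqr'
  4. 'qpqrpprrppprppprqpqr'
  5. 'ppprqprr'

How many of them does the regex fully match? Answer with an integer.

4

1 → match
2 → no match
3 → match
4 → match
5 → match
Total matched: 4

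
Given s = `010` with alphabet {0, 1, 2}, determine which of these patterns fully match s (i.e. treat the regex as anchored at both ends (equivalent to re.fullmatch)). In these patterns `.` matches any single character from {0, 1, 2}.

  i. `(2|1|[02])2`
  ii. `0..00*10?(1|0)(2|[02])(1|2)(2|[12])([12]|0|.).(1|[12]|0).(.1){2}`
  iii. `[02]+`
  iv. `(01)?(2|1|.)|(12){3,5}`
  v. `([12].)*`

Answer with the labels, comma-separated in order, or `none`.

i → no match — must end with `2`
ii → no match — must end with `1`
iii → no match
iv → match
v → no match

iv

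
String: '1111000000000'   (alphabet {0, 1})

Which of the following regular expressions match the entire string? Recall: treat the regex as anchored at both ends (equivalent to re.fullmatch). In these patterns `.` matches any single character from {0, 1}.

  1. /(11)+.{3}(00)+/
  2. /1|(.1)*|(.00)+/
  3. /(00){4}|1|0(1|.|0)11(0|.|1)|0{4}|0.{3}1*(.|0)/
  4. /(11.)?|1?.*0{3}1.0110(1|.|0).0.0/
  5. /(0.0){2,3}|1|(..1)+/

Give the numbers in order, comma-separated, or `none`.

1

1 → match
2 → no match
3 → no match
4 → no match
5 → no match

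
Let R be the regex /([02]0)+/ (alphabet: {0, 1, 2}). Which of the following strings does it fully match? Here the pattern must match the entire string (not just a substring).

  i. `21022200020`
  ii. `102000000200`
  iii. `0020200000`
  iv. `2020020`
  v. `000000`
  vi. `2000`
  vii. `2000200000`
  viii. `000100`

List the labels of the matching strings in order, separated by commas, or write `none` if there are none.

iii, v, vi, vii

i. `21022200020` → no match
ii. `102000000200` → no match
iii. `0020200000` → match
iv. `2020020` → no match
v. `000000` → match
vi. `2000` → match
vii. `2000200000` → match
viii. `000100` → no match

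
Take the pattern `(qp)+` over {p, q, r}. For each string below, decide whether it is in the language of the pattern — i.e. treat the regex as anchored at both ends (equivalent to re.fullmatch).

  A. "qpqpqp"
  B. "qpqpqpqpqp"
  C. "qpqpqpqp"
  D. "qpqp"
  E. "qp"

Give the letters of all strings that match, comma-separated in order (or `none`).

A, B, C, D, E

A → match
B → match
C → match
D → match
E → match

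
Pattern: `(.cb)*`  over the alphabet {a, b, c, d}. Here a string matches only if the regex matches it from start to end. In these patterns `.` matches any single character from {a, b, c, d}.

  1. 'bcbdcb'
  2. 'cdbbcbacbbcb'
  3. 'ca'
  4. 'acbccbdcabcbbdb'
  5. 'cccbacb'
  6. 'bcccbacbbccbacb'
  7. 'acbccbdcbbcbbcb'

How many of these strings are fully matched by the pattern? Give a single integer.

1 → match
2 → no match
3 → no match
4 → no match
5 → no match
6 → no match
7 → match
Total matched: 2

2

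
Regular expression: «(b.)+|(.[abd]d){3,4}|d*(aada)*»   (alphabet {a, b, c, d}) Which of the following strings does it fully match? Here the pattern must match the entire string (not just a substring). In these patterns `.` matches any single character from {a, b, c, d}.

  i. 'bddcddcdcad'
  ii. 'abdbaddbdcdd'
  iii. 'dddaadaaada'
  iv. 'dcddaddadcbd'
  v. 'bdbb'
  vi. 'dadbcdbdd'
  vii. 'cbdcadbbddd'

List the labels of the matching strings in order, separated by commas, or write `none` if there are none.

ii, iii, v

i → no match
ii → match
iii → match
iv → no match
v → match
vi → no match
vii → no match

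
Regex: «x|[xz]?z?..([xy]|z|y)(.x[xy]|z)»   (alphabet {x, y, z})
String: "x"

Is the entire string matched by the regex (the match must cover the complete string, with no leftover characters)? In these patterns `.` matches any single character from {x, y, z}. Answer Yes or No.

Yes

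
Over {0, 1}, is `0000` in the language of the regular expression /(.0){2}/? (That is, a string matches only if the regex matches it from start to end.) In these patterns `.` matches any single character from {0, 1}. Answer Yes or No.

Yes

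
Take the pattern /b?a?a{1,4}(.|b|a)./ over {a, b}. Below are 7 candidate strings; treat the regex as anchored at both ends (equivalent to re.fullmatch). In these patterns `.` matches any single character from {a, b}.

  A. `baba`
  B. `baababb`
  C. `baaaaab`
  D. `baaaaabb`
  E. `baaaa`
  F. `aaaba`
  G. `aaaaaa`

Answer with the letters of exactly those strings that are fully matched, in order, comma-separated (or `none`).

A, C, D, E, F, G

A. `baba` → match
B. `baababb` → no match
C. `baaaaab` → match
D. `baaaaabb` → match
E. `baaaa` → match
F. `aaaba` → match
G. `aaaaaa` → match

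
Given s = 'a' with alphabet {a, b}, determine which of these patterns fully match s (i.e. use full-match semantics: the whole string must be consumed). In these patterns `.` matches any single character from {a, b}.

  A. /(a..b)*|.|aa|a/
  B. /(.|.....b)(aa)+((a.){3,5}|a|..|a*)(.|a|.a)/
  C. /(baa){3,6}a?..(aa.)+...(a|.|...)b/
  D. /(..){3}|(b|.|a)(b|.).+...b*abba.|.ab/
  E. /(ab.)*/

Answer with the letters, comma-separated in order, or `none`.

A

A → match
B → no match
C → no match — must start with 'baa'
D → no match
E → no match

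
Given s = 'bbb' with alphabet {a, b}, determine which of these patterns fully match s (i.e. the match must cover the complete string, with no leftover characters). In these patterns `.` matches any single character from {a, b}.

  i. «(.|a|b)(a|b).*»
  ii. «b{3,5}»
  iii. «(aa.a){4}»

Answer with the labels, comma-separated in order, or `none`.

i → match
ii → match
iii → no match — must start with 'aa'

i, ii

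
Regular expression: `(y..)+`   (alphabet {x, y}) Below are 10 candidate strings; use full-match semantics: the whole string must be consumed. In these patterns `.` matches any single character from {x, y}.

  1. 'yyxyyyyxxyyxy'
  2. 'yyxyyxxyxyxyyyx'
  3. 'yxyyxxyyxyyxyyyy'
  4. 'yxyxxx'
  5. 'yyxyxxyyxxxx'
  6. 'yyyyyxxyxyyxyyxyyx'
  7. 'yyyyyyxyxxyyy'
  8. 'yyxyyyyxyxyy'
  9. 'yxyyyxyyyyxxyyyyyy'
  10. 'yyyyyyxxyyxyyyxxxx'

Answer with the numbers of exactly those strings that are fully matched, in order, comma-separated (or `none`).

9

1 → no match
2 → no match
3 → no match
4 → no match
5 → no match
6 → no match
7 → no match
8 → no match
9 → match
10 → no match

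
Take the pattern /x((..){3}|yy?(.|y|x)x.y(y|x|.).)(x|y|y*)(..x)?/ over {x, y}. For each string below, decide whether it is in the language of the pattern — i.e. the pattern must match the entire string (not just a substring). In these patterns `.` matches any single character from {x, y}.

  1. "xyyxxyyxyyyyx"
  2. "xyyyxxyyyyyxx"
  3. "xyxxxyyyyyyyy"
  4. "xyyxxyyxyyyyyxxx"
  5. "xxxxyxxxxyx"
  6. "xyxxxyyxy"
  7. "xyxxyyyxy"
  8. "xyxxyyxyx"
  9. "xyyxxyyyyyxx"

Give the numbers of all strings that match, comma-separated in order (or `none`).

1 → match
2 → match
3 → match
4 → match
5 → match
6 → match
7 → match
8 → match
9 → match

1, 2, 3, 4, 5, 6, 7, 8, 9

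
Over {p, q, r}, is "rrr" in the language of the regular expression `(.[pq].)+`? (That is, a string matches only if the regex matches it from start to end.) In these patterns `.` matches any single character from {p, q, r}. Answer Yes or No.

No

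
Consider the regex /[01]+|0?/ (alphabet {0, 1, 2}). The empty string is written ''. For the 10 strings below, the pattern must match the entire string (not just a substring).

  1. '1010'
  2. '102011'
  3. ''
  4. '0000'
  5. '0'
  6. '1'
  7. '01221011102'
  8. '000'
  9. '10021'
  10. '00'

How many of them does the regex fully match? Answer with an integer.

7

1 → match
2 → no match
3 → match
4 → match
5 → match
6 → match
7 → no match
8 → match
9 → no match
10 → match
Total matched: 7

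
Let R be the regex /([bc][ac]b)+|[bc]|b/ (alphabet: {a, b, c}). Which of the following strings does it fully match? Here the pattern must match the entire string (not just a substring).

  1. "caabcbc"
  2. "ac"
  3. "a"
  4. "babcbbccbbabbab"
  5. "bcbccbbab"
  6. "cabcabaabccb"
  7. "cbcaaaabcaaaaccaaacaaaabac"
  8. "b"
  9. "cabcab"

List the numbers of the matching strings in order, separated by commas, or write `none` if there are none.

5, 8, 9

1 → no match
2 → no match
3 → no match
4 → no match
5 → match
6 → no match
7 → no match
8 → match
9 → match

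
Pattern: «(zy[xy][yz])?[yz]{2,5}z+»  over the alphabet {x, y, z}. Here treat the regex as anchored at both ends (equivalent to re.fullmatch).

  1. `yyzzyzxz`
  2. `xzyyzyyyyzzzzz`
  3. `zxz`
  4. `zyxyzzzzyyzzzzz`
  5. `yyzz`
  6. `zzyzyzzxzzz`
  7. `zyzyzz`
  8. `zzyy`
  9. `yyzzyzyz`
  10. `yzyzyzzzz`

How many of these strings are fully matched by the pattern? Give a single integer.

1 → no match
2 → no match
3 → no match
4 → no match
5 → match
6 → no match
7 → match
8 → no match — must end with `z`
9 → no match
10 → match
Total matched: 3

3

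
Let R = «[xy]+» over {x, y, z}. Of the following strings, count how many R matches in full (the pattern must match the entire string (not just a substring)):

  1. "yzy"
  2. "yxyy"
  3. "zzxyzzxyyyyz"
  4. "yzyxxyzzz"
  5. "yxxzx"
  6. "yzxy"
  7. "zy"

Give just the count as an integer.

1

1. "yzy" → no match
2. "yxyy" → match
3. "zzxyzzxyyyyz" → no match
4. "yzyxxyzzz" → no match
5. "yxxzx" → no match
6. "yzxy" → no match
7. "zy" → no match
Total matched: 1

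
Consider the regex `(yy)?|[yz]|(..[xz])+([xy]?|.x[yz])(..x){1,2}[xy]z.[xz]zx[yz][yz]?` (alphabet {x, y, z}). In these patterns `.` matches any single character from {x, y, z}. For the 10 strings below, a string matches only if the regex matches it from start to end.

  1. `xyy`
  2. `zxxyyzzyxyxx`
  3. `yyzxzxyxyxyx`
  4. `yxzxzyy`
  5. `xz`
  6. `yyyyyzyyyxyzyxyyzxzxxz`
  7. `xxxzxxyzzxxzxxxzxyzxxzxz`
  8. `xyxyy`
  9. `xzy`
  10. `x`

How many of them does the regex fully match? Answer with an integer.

0

1. `xyy` → no match
2. `zxxyyzzyxyxx` → no match
3. `yyzxzxyxyxyx` → no match
4. `yxzxzyy` → no match
5. `xz` → no match
6 → no match
7 → no match
8. `xyxyy` → no match
9. `xzy` → no match
10. `x` → no match
Total matched: 0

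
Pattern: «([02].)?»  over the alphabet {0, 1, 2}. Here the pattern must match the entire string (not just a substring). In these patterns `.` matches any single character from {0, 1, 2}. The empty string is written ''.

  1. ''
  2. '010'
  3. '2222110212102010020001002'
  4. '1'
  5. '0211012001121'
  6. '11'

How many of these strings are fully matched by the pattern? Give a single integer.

1. '' → match
2. '010' → no match
3 → no match
4. '1' → no match
5 → no match
6. '11' → no match
Total matched: 1

1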